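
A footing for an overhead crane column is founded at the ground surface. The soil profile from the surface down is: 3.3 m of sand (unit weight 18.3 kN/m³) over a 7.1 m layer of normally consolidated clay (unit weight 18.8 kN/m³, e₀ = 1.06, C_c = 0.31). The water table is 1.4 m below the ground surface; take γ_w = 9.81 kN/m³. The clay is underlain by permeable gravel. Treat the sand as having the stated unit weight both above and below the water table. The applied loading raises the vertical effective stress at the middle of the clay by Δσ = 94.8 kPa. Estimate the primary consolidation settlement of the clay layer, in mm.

Mid-depth of clay below the ground surface: z = 3.3 + 7.1/2 = 6.85 m.
Total vertical stress at mid-clay: σ_v = 18.3×3.3 + 18.8×3.55 = 127.13 kPa.
Pore pressure: u = 9.81×(6.85 − 1.4) = 53.465 kPa.
Initial effective stress: σ'_0 = σ_v − u = 127.13 − 53.465 = 73.665 kPa.
Final effective stress: σ'_f = σ'_0 + Δσ = 73.665 + 94.8 = 168.47 kPa.
Normally consolidated clay, so the full stress increment lies on the virgin compression line:
S_c = C_c·H/(1+e₀)·log₁₀(σ'_f/σ'_0) = 0.31×7.1/(1+1.06)×log₁₀(168.47/73.665)
    = 1.0684 × 0.35926 = 0.3838 m

S_c ≈ 384 mm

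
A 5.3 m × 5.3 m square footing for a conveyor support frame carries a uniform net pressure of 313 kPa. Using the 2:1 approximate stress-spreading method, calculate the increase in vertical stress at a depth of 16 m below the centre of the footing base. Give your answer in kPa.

By the 2:1 method the load spreads at 1 horizontal : 2 vertical, so at depth z the loaded area has grown by z in each plan dimension:
Δσ = qBL/((B+z)(L+z)) = 313×5.3×5.3/((5.3+16)(5.3+16)) = 19.379 kPa

Δσ_z ≈ 19.4 kPa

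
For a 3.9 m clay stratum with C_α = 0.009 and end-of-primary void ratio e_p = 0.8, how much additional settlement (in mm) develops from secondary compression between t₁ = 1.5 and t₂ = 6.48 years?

Secondary compression: S_s = C_α·H/(1+e_p)·log₁₀(t₂/t₁)
S_s = 0.009×3.9/(1+0.8)×log₁₀(6.48/1.5)
    = 0.0195 × 0.6355 = 0.01239 m

S_s ≈ 12.4 mm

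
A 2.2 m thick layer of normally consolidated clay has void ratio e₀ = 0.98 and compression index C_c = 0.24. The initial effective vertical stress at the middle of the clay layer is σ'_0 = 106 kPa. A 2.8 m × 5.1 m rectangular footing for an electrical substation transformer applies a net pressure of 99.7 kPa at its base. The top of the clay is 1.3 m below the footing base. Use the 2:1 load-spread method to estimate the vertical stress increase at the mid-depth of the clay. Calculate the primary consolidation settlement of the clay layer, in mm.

Mid-depth of clay below the footing base: z = 1.3 + 2.2/2 = 2.4 m.
Stress increase at mid-clay by the 2:1 spreading method:
Δσ = qBL/((B+z)(L+z)) = 99.7×2.8×5.1/((2.8+2.4)(5.1+2.4)) = 36.506 kPa
Final effective stress: σ'_f = σ'_0 + Δσ = 106 + 36.506 = 142.51 kPa.
Normally consolidated clay, so the full stress increment lies on the virgin compression line:
S_c = C_c·H/(1+e₀)·log₁₀(σ'_f/σ'_0) = 0.24×2.2/(1+0.98)×log₁₀(142.51/106)
    = 0.26667 × 0.12854 = 0.03428 m

S_c ≈ 34.3 mm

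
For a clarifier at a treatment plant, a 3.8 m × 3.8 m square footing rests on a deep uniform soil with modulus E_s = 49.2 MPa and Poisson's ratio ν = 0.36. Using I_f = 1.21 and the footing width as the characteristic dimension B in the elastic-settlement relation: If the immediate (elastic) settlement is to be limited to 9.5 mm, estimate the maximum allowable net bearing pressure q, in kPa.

E_s = 49.2 MPa = 49200 kPa.
S_e = q·B·(1−ν²)/E_s · I_f  ⇒  q = S_e·E_s / (B·(1−ν²)·I_f).
q = 0.0095 × 49200 / (3.8 × 0.8704 × 1.21) = 116.8 kPa

q ≈ 117 kPa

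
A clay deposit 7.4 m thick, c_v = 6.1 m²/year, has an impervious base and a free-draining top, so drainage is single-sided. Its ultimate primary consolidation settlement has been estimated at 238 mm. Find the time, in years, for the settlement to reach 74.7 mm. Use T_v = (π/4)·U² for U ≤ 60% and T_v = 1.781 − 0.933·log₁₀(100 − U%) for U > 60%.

t ≈ 0.695 years

Drainage path length: H_d = H = 7.4 m (single drainage).
U = S(t)/S_ult = 74.7/238 = 0.3139.
U ≤ 60%: T_v = (π/4)·U² = (π/4)×0.31387² = 0.077371.
t = T_v·H_d²/c_v = 0.077371×7.4²/6.1 = 0.6946 years.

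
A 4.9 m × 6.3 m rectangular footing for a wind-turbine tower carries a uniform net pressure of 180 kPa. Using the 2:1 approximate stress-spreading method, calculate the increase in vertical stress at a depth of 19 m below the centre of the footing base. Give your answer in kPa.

By the 2:1 method the load spreads at 1 horizontal : 2 vertical, so at depth z the loaded area has grown by z in each plan dimension:
Δσ = qBL/((B+z)(L+z)) = 180×4.9×6.3/((4.9+19)(6.3+19)) = 9.1895 kPa

Δσ_z ≈ 9.19 kPa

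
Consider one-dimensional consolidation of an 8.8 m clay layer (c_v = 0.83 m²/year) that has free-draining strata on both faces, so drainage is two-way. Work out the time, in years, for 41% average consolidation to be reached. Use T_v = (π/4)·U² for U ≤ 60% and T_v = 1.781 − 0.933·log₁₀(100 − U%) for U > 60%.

Drainage path length: H_d = H/2 = 4.4 m (double drainage).
U ≤ 60%: T_v = (π/4)·U² = (π/4)×0.41² = 0.13203.
t = T_v·H_d²/c_v = 0.13203×4.4²/0.83 = 3.08 years.

t ≈ 3.08 years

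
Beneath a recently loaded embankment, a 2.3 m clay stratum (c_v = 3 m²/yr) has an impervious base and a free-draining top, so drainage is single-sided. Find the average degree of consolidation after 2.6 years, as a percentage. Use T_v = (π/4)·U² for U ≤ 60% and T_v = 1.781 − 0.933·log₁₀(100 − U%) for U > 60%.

U ≈ 97.9 %

Drainage path length: H_d = H = 2.3 m (single drainage).
T_v = c_v·t/H_d² = 3×2.6/2.3² = 1.4745.
T_v = 1.4745 corresponds to the U > 60% branch:
U = 1 − 10^((1.781 − T_v)/0.933)/100 = 0.9787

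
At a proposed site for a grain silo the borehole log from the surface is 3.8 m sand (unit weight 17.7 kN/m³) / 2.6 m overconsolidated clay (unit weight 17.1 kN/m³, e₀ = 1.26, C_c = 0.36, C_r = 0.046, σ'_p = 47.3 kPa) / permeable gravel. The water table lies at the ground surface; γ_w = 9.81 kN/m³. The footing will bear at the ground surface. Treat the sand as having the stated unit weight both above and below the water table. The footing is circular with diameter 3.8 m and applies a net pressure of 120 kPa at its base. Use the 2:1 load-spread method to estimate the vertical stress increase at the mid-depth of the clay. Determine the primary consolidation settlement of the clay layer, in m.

Mid-depth of clay below the ground surface: z = 3.8 + 2.6/2 = 5.1 m.
Total vertical stress at mid-clay: σ_v = 17.7×3.8 + 17.1×1.3 = 89.49 kPa.
Pore pressure: u = 9.81×(5.1 − 0) = 50.031 kPa.
Initial effective stress: σ'_0 = σ_v − u = 89.49 − 50.031 = 39.459 kPa.
Stress increase at mid-clay by the 2:1 spreading method:
Δσ ≈ qD²/(D+z)² = 120×3.8²/(3.8+5.1)² = 21.876 kPa
Final effective stress: σ'_f = 39.459 + 21.876 = 61.335 kPa.
σ'_f = 61.335 > σ'_p = 47.3 kPa, so the stress path crosses the preconsolidation pressure — recompression up to σ'_p, then virgin compression beyond:
S_c = H/(1+e₀)·[C_r·log₁₀(σ'_p/σ'_0) + C_c·log₁₀(σ'_f/σ'_p)]
    = 2.6/2.26 × [0.046×log₁₀(47.3/39.459) + 0.36×log₁₀(61.335/47.3)]
    = 1.1504 × [0.0036209 + 0.040625] = 0.0509 m

S_c ≈ 0.0509 m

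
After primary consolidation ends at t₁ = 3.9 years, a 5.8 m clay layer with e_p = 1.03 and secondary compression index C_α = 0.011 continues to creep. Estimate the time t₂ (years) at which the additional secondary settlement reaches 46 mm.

S_s = C_α·H/(1+e_p)·log₁₀(t₂/t₁) ⇒ log₁₀(t₂/t₁) = S_s·(1+e_p)/(C_α·H).
log₁₀(t₂/t₁) = 0.046 × (1+1.03) / (0.011×5.8) = 1.464
t₂ = t₁ × 10^1.464 = 3.9 × 29.08 = 113.4 years

t₂ ≈ 113 years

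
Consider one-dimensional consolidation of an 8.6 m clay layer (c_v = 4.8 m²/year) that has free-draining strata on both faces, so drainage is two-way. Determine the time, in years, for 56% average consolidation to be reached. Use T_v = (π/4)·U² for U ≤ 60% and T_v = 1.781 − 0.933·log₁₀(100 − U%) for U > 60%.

Drainage path length: H_d = H/2 = 4.3 m (double drainage).
U ≤ 60%: T_v = (π/4)·U² = (π/4)×0.56² = 0.2463.
t = T_v·H_d²/c_v = 0.2463×4.3²/4.8 = 0.9488 years.

t ≈ 0.949 years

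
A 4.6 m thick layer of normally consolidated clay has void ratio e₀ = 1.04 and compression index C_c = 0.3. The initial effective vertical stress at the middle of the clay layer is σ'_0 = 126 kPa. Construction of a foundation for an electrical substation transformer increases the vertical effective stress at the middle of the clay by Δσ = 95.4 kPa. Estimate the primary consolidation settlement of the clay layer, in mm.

S_c ≈ 166 mm

Final effective stress: σ'_f = σ'_0 + Δσ = 126 + 95.4 = 221.4 kPa.
Normally consolidated clay, so the full stress increment lies on the virgin compression line:
S_c = C_c·H/(1+e₀)·log₁₀(σ'_f/σ'_0) = 0.3×4.6/(1+1.04)×log₁₀(221.4/126)
    = 0.67647 × 0.24481 = 0.1656 m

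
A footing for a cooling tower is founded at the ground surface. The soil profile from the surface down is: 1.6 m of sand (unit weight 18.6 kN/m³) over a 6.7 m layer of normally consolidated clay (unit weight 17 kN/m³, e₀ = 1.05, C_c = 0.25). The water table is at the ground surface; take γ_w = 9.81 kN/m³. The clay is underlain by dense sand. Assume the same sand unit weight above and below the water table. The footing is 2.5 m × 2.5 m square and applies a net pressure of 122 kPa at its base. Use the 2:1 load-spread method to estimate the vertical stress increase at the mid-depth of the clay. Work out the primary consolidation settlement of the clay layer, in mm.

Mid-depth of clay below the ground surface: z = 1.6 + 6.7/2 = 4.95 m.
Total vertical stress at mid-clay: σ_v = 18.6×1.6 + 17×3.35 = 86.71 kPa.
Pore pressure: u = 9.81×(4.95 − 0) = 48.56 kPa.
Initial effective stress: σ'_0 = σ_v − u = 86.71 − 48.56 = 38.15 kPa.
Stress increase at mid-clay by the 2:1 spreading method:
Δσ = qBL/((B+z)(L+z)) = 122×2.5×2.5/((2.5+4.95)(2.5+4.95)) = 13.738 kPa
Final effective stress: σ'_f = σ'_0 + Δσ = 38.15 + 13.738 = 51.888 kPa.
Normally consolidated clay, so the full stress increment lies on the virgin compression line:
S_c = C_c·H/(1+e₀)·log₁₀(σ'_f/σ'_0) = 0.25×6.7/(1+1.05)×log₁₀(51.888/38.15)
    = 0.81707 × 0.13357 = 0.1091 m

S_c ≈ 109 mm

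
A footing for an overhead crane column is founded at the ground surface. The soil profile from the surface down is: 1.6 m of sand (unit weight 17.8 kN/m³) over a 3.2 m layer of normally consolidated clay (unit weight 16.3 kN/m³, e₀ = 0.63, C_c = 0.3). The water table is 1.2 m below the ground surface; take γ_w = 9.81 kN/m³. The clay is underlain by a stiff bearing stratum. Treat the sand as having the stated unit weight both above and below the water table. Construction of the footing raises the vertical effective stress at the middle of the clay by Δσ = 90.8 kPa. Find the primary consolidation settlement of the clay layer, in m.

Mid-depth of clay below the ground surface: z = 1.6 + 3.2/2 = 3.2 m.
Total vertical stress at mid-clay: σ_v = 17.8×1.6 + 16.3×1.6 = 54.56 kPa.
Pore pressure: u = 9.81×(3.2 − 1.2) = 19.62 kPa.
Initial effective stress: σ'_0 = σ_v − u = 54.56 − 19.62 = 34.94 kPa.
Final effective stress: σ'_f = σ'_0 + Δσ = 34.94 + 90.8 = 125.74 kPa.
Normally consolidated clay, so the full stress increment lies on the virgin compression line:
S_c = C_c·H/(1+e₀)·log₁₀(σ'_f/σ'_0) = 0.3×3.2/(1+0.63)×log₁₀(125.74/34.94)
    = 0.58896 × 0.55615 = 0.3276 m

S_c ≈ 0.328 m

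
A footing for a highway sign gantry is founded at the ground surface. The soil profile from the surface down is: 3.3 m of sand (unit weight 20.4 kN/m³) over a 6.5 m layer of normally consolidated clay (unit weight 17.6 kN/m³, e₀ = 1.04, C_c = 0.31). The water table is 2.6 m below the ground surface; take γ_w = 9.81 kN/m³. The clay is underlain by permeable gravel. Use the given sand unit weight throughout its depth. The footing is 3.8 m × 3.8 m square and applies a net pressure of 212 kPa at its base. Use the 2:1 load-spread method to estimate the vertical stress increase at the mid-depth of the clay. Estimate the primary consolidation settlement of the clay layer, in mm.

Mid-depth of clay below the ground surface: z = 3.3 + 6.5/2 = 6.55 m.
Total vertical stress at mid-clay: σ_v = 20.4×3.3 + 17.6×3.25 = 124.52 kPa.
Pore pressure: u = 9.81×(6.55 − 2.6) = 38.75 kPa.
Initial effective stress: σ'_0 = σ_v − u = 124.52 − 38.75 = 85.77 kPa.
Stress increase at mid-clay by the 2:1 spreading method:
Δσ = qBL/((B+z)(L+z)) = 212×3.8×3.8/((3.8+6.55)(3.8+6.55)) = 28.577 kPa
Final effective stress: σ'_f = σ'_0 + Δσ = 85.77 + 28.577 = 114.35 kPa.
Normally consolidated clay, so the full stress increment lies on the virgin compression line:
S_c = C_c·H/(1+e₀)·log₁₀(σ'_f/σ'_0) = 0.31×6.5/(1+1.04)×log₁₀(114.35/85.77)
    = 0.98775 × 0.1249 = 0.1234 m

S_c ≈ 123 mm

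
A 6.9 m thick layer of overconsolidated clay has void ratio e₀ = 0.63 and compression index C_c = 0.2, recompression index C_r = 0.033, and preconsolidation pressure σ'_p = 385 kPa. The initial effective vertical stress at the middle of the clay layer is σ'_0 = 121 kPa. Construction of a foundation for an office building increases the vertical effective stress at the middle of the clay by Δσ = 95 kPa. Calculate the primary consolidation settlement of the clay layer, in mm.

Final effective stress: σ'_f = 121 + 95 = 216 kPa.
σ'_f = 216 ≤ σ'_p = 385 kPa, so the clay remains overconsolidated and only the recompression index applies:
S_c = C_r·H/(1+e₀)·log₁₀(σ'_f/σ'_0) = 0.033×6.9/1.63×log₁₀(216/121)
    = 0.13969 × 0.25167 = 0.03516 m

S_c ≈ 35.2 mm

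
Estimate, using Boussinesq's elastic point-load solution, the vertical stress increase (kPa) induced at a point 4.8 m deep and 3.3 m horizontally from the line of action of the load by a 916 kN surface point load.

Boussinesq vertical stress below a point load on an elastic half-space:
Δσ_z = 3P/(2πz²) · [1 + (r/z)²]^(−5/2)
r/z = 3.3/4.8 = 0.6875; [1+(r/z)²]^(−5/2) = 0.37997.
Δσ_z = 3×916/(2π×4.8²) × 0.37997 = 18.983 × 0.37997 = 7.213 kPa

Δσ_z ≈ 7.21 kPa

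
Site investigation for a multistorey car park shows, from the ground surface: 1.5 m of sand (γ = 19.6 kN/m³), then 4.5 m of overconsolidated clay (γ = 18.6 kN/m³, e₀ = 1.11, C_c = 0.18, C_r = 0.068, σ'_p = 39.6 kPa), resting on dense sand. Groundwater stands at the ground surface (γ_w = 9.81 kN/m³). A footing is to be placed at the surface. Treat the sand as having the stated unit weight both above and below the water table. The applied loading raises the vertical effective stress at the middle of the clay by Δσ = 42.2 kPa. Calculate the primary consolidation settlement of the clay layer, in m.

Mid-depth of clay below the ground surface: z = 1.5 + 4.5/2 = 3.75 m.
Total vertical stress at mid-clay: σ_v = 19.6×1.5 + 18.6×2.25 = 71.25 kPa.
Pore pressure: u = 9.81×(3.75 − 0) = 36.788 kPa.
Initial effective stress: σ'_0 = σ_v − u = 71.25 − 36.788 = 34.462 kPa.
Final effective stress: σ'_f = 34.462 + 42.2 = 76.662 kPa.
σ'_f = 76.662 > σ'_p = 39.6 kPa, so the stress path crosses the preconsolidation pressure — recompression up to σ'_p, then virgin compression beyond:
S_c = H/(1+e₀)·[C_r·log₁₀(σ'_p/σ'_0) + C_c·log₁₀(σ'_f/σ'_p)]
    = 4.5/2.11 × [0.068×log₁₀(39.6/34.462) + 0.18×log₁₀(76.662/39.6)]
    = 2.1327 × [0.0041041 + 0.051639] = 0.1189 m

S_c ≈ 0.119 m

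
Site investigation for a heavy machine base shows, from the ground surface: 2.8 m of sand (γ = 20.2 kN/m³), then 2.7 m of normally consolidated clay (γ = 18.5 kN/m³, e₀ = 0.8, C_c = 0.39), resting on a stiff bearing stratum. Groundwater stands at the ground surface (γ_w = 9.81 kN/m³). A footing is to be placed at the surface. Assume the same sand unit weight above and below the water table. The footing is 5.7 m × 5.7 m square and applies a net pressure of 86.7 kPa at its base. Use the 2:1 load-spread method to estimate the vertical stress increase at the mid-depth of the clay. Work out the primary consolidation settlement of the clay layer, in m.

S_c ≈ 0.136 m

Mid-depth of clay below the ground surface: z = 2.8 + 2.7/2 = 4.15 m.
Total vertical stress at mid-clay: σ_v = 20.2×2.8 + 18.5×1.35 = 81.535 kPa.
Pore pressure: u = 9.81×(4.15 − 0) = 40.712 kPa.
Initial effective stress: σ'_0 = σ_v − u = 81.535 − 40.712 = 40.823 kPa.
Stress increase at mid-clay by the 2:1 spreading method:
Δσ = qBL/((B+z)(L+z)) = 86.7×5.7×5.7/((5.7+4.15)(5.7+4.15)) = 29.033 kPa
Final effective stress: σ'_f = σ'_0 + Δσ = 40.823 + 29.033 = 69.856 kPa.
Normally consolidated clay, so the full stress increment lies on the virgin compression line:
S_c = C_c·H/(1+e₀)·log₁₀(σ'_f/σ'_0) = 0.39×2.7/(1+0.8)×log₁₀(69.856/40.823)
    = 0.585 × 0.2333 = 0.1365 m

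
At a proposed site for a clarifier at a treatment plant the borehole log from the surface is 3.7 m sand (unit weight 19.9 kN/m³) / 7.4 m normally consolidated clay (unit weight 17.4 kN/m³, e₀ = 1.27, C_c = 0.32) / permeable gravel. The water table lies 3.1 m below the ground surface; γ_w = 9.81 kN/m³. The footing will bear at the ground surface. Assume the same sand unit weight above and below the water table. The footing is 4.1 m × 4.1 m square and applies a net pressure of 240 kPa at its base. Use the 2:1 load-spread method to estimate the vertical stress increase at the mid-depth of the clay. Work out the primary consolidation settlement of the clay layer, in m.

S_c ≈ 0.125 m

Mid-depth of clay below the ground surface: z = 3.7 + 7.4/2 = 7.4 m.
Total vertical stress at mid-clay: σ_v = 19.9×3.7 + 17.4×3.7 = 138.01 kPa.
Pore pressure: u = 9.81×(7.4 − 3.1) = 42.183 kPa.
Initial effective stress: σ'_0 = σ_v − u = 138.01 − 42.183 = 95.827 kPa.
Stress increase at mid-clay by the 2:1 spreading method:
Δσ = qBL/((B+z)(L+z)) = 240×4.1×4.1/((4.1+7.4)(4.1+7.4)) = 30.506 kPa
Final effective stress: σ'_f = σ'_0 + Δσ = 95.827 + 30.506 = 126.33 kPa.
Normally consolidated clay, so the full stress increment lies on the virgin compression line:
S_c = C_c·H/(1+e₀)·log₁₀(σ'_f/σ'_0) = 0.32×7.4/(1+1.27)×log₁₀(126.33/95.827)
    = 1.0432 × 0.12002 = 0.1252 m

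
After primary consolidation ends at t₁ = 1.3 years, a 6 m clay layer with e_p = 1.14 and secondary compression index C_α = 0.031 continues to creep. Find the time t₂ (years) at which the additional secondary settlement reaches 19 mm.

S_s = C_α·H/(1+e_p)·log₁₀(t₂/t₁) ⇒ log₁₀(t₂/t₁) = S_s·(1+e_p)/(C_α·H).
log₁₀(t₂/t₁) = 0.019 × (1+1.14) / (0.031×6) = 0.2186
t₂ = t₁ × 10^0.2186 = 1.3 × 1.654 = 2.151 years

t₂ ≈ 2.15 years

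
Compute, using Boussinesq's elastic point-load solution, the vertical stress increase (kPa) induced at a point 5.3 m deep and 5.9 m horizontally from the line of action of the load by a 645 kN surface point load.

Boussinesq vertical stress below a point load on an elastic half-space:
Δσ_z = 3P/(2πz²) · [1 + (r/z)²]^(−5/2)
r/z = 5.9/5.3 = 1.1132; [1+(r/z)²]^(−5/2) = 0.13328.
Δσ_z = 3×645/(2π×5.3²) × 0.13328 = 10.964 × 0.13328 = 1.461 kPa

Δσ_z ≈ 1.46 kPa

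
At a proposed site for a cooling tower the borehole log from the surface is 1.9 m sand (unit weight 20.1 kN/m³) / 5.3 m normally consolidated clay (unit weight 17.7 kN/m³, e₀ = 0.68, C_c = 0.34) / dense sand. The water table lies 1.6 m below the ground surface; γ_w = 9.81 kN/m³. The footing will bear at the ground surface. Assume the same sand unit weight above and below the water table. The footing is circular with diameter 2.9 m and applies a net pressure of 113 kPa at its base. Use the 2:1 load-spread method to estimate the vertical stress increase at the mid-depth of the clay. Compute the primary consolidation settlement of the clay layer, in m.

Mid-depth of clay below the ground surface: z = 1.9 + 5.3/2 = 4.55 m.
Total vertical stress at mid-clay: σ_v = 20.1×1.9 + 17.7×2.65 = 85.095 kPa.
Pore pressure: u = 9.81×(4.55 − 1.6) = 28.94 kPa.
Initial effective stress: σ'_0 = σ_v − u = 85.095 − 28.94 = 56.155 kPa.
Stress increase at mid-clay by the 2:1 spreading method:
Δσ ≈ qD²/(D+z)² = 113×2.9²/(2.9+4.55)² = 17.122 kPa
Final effective stress: σ'_f = σ'_0 + Δσ = 56.155 + 17.122 = 73.277 kPa.
Normally consolidated clay, so the full stress increment lies on the virgin compression line:
S_c = C_c·H/(1+e₀)·log₁₀(σ'_f/σ'_0) = 0.34×5.3/(1+0.68)×log₁₀(73.277/56.155)
    = 1.0726 × 0.11558 = 0.124 m

S_c ≈ 0.124 m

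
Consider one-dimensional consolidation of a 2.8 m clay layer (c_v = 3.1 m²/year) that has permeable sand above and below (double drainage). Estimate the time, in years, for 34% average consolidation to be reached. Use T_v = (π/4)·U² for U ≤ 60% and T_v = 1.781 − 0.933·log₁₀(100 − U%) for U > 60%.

t ≈ 0.0574 years

Drainage path length: H_d = H/2 = 1.4 m (double drainage).
U ≤ 60%: T_v = (π/4)·U² = (π/4)×0.34² = 0.090792.
t = T_v·H_d²/c_v = 0.090792×1.4²/3.1 = 0.0574 years.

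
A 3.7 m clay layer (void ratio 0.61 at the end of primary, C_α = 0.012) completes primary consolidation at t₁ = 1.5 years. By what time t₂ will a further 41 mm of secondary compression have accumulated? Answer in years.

S_s = C_α·H/(1+e_p)·log₁₀(t₂/t₁) ⇒ log₁₀(t₂/t₁) = S_s·(1+e_p)/(C_α·H).
log₁₀(t₂/t₁) = 0.041 × (1+0.61) / (0.012×3.7) = 1.487
t₂ = t₁ × 10^1.487 = 1.5 × 30.67 = 46 years

t₂ ≈ 46 years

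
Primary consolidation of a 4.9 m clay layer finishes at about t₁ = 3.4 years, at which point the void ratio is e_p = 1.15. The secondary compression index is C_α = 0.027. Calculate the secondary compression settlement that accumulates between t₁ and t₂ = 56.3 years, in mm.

Secondary compression: S_s = C_α·H/(1+e_p)·log₁₀(t₂/t₁)
S_s = 0.027×4.9/(1+1.15)×log₁₀(56.3/3.4)
    = 0.06153 × 1.219 = 0.07501 m

S_s ≈ 75 mm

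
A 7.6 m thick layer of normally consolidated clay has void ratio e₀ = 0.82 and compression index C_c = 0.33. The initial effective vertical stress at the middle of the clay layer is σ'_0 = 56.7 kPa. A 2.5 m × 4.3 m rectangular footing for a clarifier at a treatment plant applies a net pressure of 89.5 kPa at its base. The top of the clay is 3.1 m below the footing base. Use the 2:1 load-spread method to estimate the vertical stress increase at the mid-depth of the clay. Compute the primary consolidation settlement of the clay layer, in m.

Mid-depth of clay below the footing base: z = 3.1 + 7.6/2 = 6.9 m.
Stress increase at mid-clay by the 2:1 spreading method:
Δσ = qBL/((B+z)(L+z)) = 89.5×2.5×4.3/((2.5+6.9)(4.3+6.9)) = 9.1387 kPa
Final effective stress: σ'_f = σ'_0 + Δσ = 56.7 + 9.1387 = 65.839 kPa.
Normally consolidated clay, so the full stress increment lies on the virgin compression line:
S_c = C_c·H/(1+e₀)·log₁₀(σ'_f/σ'_0) = 0.33×7.6/(1+0.82)×log₁₀(65.839/56.7)
    = 1.378 × 0.0649 = 0.08943 m

S_c ≈ 0.0894 m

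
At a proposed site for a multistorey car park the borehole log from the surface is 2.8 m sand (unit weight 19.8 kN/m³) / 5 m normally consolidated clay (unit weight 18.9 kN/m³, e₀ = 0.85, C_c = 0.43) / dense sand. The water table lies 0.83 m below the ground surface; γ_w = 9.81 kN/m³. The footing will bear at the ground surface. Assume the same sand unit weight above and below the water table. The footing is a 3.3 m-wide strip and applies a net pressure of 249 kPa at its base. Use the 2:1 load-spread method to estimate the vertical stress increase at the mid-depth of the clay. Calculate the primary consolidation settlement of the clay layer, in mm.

Mid-depth of clay below the ground surface: z = 2.8 + 5/2 = 5.3 m.
Total vertical stress at mid-clay: σ_v = 19.8×2.8 + 18.9×2.5 = 102.69 kPa.
Pore pressure: u = 9.81×(5.3 − 0.83) = 43.851 kPa.
Initial effective stress: σ'_0 = σ_v − u = 102.69 − 43.851 = 58.839 kPa.
Stress increase at mid-clay by the 2:1 spreading method:
Δσ = qB/(B+z) = 249×3.3/(3.3+5.3) = 95.547 kPa
Final effective stress: σ'_f = σ'_0 + Δσ = 58.839 + 95.547 = 154.39 kPa.
Normally consolidated clay, so the full stress increment lies on the virgin compression line:
S_c = C_c·H/(1+e₀)·log₁₀(σ'_f/σ'_0) = 0.43×5/(1+0.85)×log₁₀(154.39/58.839)
    = 1.1622 × 0.41895 = 0.4869 m

S_c ≈ 487 mm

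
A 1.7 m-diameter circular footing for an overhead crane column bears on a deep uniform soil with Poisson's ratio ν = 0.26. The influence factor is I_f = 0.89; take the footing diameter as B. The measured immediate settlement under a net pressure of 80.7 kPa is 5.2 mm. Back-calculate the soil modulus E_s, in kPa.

E_s ≈ 21900 kPa

S_e = q·B·(1−ν²)/E_s · I_f  ⇒  E_s = q·B·(1−ν²)·I_f / S_e.
E_s = 80.7 × 1.7 × 0.9324 × 0.89 / 0.0052 = 21890 kPa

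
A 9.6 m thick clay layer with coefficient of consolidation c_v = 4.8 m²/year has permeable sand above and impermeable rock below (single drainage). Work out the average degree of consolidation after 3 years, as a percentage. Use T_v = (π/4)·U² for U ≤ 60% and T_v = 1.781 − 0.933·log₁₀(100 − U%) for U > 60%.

U ≈ 44.6 %

Drainage path length: H_d = H = 9.6 m (single drainage).
T_v = c_v·t/H_d² = 4.8×3/9.6² = 0.15625.
T_v = 0.15625 corresponds to the U ≤ 60% branch:
U = √(4T_v/π) = 0.446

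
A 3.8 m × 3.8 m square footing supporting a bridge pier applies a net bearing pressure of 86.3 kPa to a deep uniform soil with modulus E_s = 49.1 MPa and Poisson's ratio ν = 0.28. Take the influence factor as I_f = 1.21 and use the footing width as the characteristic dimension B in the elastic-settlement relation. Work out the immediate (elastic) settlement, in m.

Immediate (elastic) settlement: S_e = q·B·(1−ν²)/E_s · I_f.
E_s = 49.1 MPa = 49100 kPa.
S_e = 86.3 × 3.8 × (1 − 0.28²) / 49100 × 1.21
    = 86.3 × 3.8 × 0.9216 / 49100 × 1.21
    = 0.007448 m

S_e ≈ 0.00745 m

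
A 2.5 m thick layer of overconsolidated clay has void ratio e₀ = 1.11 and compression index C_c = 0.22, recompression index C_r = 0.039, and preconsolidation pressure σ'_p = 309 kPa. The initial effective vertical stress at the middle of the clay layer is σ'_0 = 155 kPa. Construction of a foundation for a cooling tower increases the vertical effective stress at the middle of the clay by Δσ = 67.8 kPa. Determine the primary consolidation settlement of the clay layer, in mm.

Final effective stress: σ'_f = 155 + 67.8 = 222.8 kPa.
σ'_f = 222.8 ≤ σ'_p = 309 kPa, so the clay remains overconsolidated and only the recompression index applies:
S_c = C_r·H/(1+e₀)·log₁₀(σ'_f/σ'_0) = 0.039×2.5/2.11×log₁₀(222.8/155)
    = 0.046207 × 0.15758 = 0.007281 m

S_c ≈ 7.28 mm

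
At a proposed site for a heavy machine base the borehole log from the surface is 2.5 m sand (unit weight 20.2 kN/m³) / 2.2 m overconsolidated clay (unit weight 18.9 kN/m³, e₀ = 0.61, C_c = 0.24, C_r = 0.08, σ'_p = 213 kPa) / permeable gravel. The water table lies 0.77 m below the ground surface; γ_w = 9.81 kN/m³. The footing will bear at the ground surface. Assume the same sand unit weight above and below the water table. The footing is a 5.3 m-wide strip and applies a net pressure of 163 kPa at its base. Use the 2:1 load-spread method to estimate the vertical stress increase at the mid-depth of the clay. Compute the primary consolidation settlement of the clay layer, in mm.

Mid-depth of clay below the ground surface: z = 2.5 + 2.2/2 = 3.6 m.
Total vertical stress at mid-clay: σ_v = 20.2×2.5 + 18.9×1.1 = 71.29 kPa.
Pore pressure: u = 9.81×(3.6 − 0.77) = 27.762 kPa.
Initial effective stress: σ'_0 = σ_v − u = 71.29 − 27.762 = 43.528 kPa.
Stress increase at mid-clay by the 2:1 spreading method:
Δσ = qB/(B+z) = 163×5.3/(5.3+3.6) = 97.067 kPa
Final effective stress: σ'_f = 43.528 + 97.067 = 140.59 kPa.
σ'_f = 140.59 ≤ σ'_p = 213 kPa, so the clay remains overconsolidated and only the recompression index applies:
S_c = C_r·H/(1+e₀)·log₁₀(σ'_f/σ'_0) = 0.08×2.2/1.61×log₁₀(140.59/43.528)
    = 0.10932 × 0.50919 = 0.05566 m

S_c ≈ 55.7 mm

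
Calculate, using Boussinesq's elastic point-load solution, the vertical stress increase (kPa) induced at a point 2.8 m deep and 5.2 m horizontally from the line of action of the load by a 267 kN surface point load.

Δσ_z ≈ 0.389 kPa

Boussinesq vertical stress below a point load on an elastic half-space:
Δσ_z = 3P/(2πz²) · [1 + (r/z)²]^(−5/2)
r/z = 5.2/2.8 = 1.8571; [1+(r/z)²]^(−5/2) = 0.023952.
Δσ_z = 3×267/(2π×2.8²) × 0.023952 = 16.261 × 0.023952 = 0.3895 kPa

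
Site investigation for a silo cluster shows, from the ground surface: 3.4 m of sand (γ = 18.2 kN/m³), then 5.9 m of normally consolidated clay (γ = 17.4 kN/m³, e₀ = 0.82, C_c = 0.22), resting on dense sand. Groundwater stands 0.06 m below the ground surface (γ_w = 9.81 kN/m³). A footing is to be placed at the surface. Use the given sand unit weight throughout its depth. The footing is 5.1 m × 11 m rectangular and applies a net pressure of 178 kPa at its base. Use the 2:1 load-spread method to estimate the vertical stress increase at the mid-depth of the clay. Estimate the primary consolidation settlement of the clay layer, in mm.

Mid-depth of clay below the ground surface: z = 3.4 + 5.9/2 = 6.35 m.
Total vertical stress at mid-clay: σ_v = 18.2×3.4 + 17.4×2.95 = 113.21 kPa.
Pore pressure: u = 9.81×(6.35 − 0.06) = 61.705 kPa.
Initial effective stress: σ'_0 = σ_v − u = 113.21 − 61.705 = 51.505 kPa.
Stress increase at mid-clay by the 2:1 spreading method:
Δσ = qBL/((B+z)(L+z)) = 178×5.1×11/((5.1+6.35)(11+6.35)) = 50.266 kPa
Final effective stress: σ'_f = σ'_0 + Δσ = 51.505 + 50.266 = 101.77 kPa.
Normally consolidated clay, so the full stress increment lies on the virgin compression line:
S_c = C_c·H/(1+e₀)·log₁₀(σ'_f/σ'_0) = 0.22×5.9/(1+0.82)×log₁₀(101.77/51.505)
    = 0.71319 × 0.29577 = 0.2109 m

S_c ≈ 211 mm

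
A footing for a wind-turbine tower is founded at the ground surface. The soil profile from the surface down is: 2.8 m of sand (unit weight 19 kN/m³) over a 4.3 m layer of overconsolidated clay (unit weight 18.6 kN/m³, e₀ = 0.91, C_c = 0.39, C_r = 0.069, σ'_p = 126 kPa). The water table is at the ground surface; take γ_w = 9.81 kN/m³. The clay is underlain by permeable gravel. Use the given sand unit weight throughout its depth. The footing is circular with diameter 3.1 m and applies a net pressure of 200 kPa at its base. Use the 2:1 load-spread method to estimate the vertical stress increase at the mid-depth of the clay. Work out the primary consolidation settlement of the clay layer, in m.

S_c ≈ 0.0344 m

Mid-depth of clay below the ground surface: z = 2.8 + 4.3/2 = 4.95 m.
Total vertical stress at mid-clay: σ_v = 19×2.8 + 18.6×2.15 = 93.19 kPa.
Pore pressure: u = 9.81×(4.95 − 0) = 48.56 kPa.
Initial effective stress: σ'_0 = σ_v − u = 93.19 − 48.56 = 44.63 kPa.
Stress increase at mid-clay by the 2:1 spreading method:
Δσ ≈ qD²/(D+z)² = 200×3.1²/(3.1+4.95)² = 29.659 kPa
Final effective stress: σ'_f = 44.63 + 29.659 = 74.289 kPa.
σ'_f = 74.289 ≤ σ'_p = 126 kPa, so the clay remains overconsolidated and only the recompression index applies:
S_c = C_r·H/(1+e₀)·log₁₀(σ'_f/σ'_0) = 0.069×4.3/1.91×log₁₀(74.289/44.63)
    = 0.15534 × 0.2213 = 0.03438 m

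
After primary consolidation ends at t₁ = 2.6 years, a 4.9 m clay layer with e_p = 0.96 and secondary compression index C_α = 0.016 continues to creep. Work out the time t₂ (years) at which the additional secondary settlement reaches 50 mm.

S_s = C_α·H/(1+e_p)·log₁₀(t₂/t₁) ⇒ log₁₀(t₂/t₁) = S_s·(1+e_p)/(C_α·H).
log₁₀(t₂/t₁) = 0.05 × (1+0.96) / (0.016×4.9) = 1.25
t₂ = t₁ × 10^1.25 = 2.6 × 17.78 = 46.24 years

t₂ ≈ 46.2 years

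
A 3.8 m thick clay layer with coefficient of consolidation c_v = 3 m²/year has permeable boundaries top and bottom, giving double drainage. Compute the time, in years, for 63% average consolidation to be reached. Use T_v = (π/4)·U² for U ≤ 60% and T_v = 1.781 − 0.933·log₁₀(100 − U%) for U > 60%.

t ≈ 0.383 years

Drainage path length: H_d = H/2 = 1.9 m (double drainage).
U > 60%: T_v = 1.781 − 0.933·log₁₀(100 − 63) = 0.31787.
t = T_v·H_d²/c_v = 0.31787×1.9²/3 = 0.3825 years.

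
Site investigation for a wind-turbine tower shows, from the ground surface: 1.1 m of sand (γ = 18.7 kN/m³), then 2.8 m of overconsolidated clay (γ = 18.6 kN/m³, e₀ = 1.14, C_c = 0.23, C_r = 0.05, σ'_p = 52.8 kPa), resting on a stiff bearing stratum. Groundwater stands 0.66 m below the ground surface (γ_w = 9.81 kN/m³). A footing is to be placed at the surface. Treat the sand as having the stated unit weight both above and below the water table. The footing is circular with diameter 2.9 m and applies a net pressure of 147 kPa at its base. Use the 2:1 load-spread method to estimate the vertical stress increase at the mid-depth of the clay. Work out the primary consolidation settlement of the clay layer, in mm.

S_c ≈ 56.1 mm

Mid-depth of clay below the ground surface: z = 1.1 + 2.8/2 = 2.5 m.
Total vertical stress at mid-clay: σ_v = 18.7×1.1 + 18.6×1.4 = 46.61 kPa.
Pore pressure: u = 9.81×(2.5 − 0.66) = 18.05 kPa.
Initial effective stress: σ'_0 = σ_v − u = 46.61 − 18.05 = 28.56 kPa.
Stress increase at mid-clay by the 2:1 spreading method:
Δσ ≈ qD²/(D+z)² = 147×2.9²/(2.9+2.5)² = 42.396 kPa
Final effective stress: σ'_f = 28.56 + 42.396 = 70.956 kPa.
σ'_f = 70.956 > σ'_p = 52.8 kPa, so the stress path crosses the preconsolidation pressure — recompression up to σ'_p, then virgin compression beyond:
S_c = H/(1+e₀)·[C_r·log₁₀(σ'_p/σ'_0) + C_c·log₁₀(σ'_f/σ'_p)]
    = 2.8/2.14 × [0.05×log₁₀(52.8/28.56) + 0.23×log₁₀(70.956/52.8)]
    = 1.3084 × [0.013344 + 0.029522] = 0.05609 m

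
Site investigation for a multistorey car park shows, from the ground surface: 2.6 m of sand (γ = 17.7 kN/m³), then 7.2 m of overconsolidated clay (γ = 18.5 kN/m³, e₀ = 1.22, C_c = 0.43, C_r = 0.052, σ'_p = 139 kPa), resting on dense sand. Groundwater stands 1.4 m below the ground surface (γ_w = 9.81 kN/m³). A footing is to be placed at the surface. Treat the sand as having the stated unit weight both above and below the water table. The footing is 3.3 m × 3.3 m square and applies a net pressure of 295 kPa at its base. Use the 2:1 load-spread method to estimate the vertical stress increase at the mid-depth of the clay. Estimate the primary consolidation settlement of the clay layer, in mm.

Mid-depth of clay below the ground surface: z = 2.6 + 7.2/2 = 6.2 m.
Total vertical stress at mid-clay: σ_v = 17.7×2.6 + 18.5×3.6 = 112.62 kPa.
Pore pressure: u = 9.81×(6.2 − 1.4) = 47.088 kPa.
Initial effective stress: σ'_0 = σ_v − u = 112.62 − 47.088 = 65.532 kPa.
Stress increase at mid-clay by the 2:1 spreading method:
Δσ = qBL/((B+z)(L+z)) = 295×3.3×3.3/((3.3+6.2)(3.3+6.2)) = 35.596 kPa
Final effective stress: σ'_f = 65.532 + 35.596 = 101.13 kPa.
σ'_f = 101.13 ≤ σ'_p = 139 kPa, so the clay remains overconsolidated and only the recompression index applies:
S_c = C_r·H/(1+e₀)·log₁₀(σ'_f/σ'_0) = 0.052×7.2/2.22×log₁₀(101.13/65.532)
    = 0.16865 × 0.18843 = 0.03178 m

S_c ≈ 31.8 mm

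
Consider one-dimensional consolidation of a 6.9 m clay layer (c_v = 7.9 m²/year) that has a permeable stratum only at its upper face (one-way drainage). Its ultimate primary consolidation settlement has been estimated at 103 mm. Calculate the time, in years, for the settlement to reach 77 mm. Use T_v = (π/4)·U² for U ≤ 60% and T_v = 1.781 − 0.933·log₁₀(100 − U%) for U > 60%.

Drainage path length: H_d = H = 6.9 m (single drainage).
U = S(t)/S_ult = 77/103 = 0.7476.
U > 60%: T_v = 1.781 − 0.933·log₁₀(100 − 74.757) = 0.47281.
t = T_v·H_d²/c_v = 0.47281×6.9²/7.9 = 2.849 years.

t ≈ 2.85 years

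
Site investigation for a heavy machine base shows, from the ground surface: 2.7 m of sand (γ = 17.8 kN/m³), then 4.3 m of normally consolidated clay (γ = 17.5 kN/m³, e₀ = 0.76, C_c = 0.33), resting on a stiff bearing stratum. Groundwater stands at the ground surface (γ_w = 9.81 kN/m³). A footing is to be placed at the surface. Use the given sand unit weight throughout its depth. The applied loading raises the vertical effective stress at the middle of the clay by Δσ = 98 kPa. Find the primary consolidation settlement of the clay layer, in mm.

Mid-depth of clay below the ground surface: z = 2.7 + 4.3/2 = 4.85 m.
Total vertical stress at mid-clay: σ_v = 17.8×2.7 + 17.5×2.15 = 85.685 kPa.
Pore pressure: u = 9.81×(4.85 − 0) = 47.578 kPa.
Initial effective stress: σ'_0 = σ_v − u = 85.685 − 47.578 = 38.107 kPa.
Final effective stress: σ'_f = σ'_0 + Δσ = 38.107 + 98 = 136.11 kPa.
Normally consolidated clay, so the full stress increment lies on the virgin compression line:
S_c = C_c·H/(1+e₀)·log₁₀(σ'_f/σ'_0) = 0.33×4.3/(1+0.76)×log₁₀(136.11/38.107)
    = 0.80625 × 0.55289 = 0.4458 m

S_c ≈ 446 mm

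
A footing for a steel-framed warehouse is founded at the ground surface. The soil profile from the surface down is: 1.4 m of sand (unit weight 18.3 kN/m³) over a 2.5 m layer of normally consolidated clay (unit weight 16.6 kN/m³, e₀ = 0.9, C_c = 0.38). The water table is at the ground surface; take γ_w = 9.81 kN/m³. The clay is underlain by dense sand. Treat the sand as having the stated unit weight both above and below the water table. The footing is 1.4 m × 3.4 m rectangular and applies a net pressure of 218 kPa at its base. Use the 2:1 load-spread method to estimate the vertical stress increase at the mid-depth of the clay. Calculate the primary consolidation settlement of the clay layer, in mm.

S_c ≈ 244 mm

Mid-depth of clay below the ground surface: z = 1.4 + 2.5/2 = 2.65 m.
Total vertical stress at mid-clay: σ_v = 18.3×1.4 + 16.6×1.25 = 46.37 kPa.
Pore pressure: u = 9.81×(2.65 − 0) = 25.997 kPa.
Initial effective stress: σ'_0 = σ_v − u = 46.37 − 25.997 = 20.373 kPa.
Stress increase at mid-clay by the 2:1 spreading method:
Δσ = qBL/((B+z)(L+z)) = 218×1.4×3.4/((1.4+2.65)(3.4+2.65)) = 42.35 kPa
Final effective stress: σ'_f = σ'_0 + Δσ = 20.373 + 42.35 = 62.723 kPa.
Normally consolidated clay, so the full stress increment lies on the virgin compression line:
S_c = C_c·H/(1+e₀)·log₁₀(σ'_f/σ'_0) = 0.38×2.5/(1+0.9)×log₁₀(62.723/20.373)
    = 0.5 × 0.48837 = 0.2442 m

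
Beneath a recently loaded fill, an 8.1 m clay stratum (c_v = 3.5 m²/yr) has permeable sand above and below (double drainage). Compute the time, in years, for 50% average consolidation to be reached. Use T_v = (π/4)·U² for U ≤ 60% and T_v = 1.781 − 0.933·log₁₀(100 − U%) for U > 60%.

t ≈ 0.92 years

Drainage path length: H_d = H/2 = 4.05 m (double drainage).
U ≤ 60%: T_v = (π/4)·U² = (π/4)×0.5² = 0.19635.
t = T_v·H_d²/c_v = 0.19635×4.05²/3.5 = 0.9202 years.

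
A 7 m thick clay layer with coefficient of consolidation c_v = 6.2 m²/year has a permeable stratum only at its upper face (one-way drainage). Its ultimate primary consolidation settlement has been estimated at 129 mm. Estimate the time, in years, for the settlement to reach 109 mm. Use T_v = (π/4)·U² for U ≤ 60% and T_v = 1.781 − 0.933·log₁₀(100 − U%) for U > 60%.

Drainage path length: H_d = H = 7 m (single drainage).
U = S(t)/S_ult = 109/129 = 0.845.
U > 60%: T_v = 1.781 − 0.933·log₁₀(100 − 84.496) = 0.67032.
t = T_v·H_d²/c_v = 0.67032×7²/6.2 = 5.298 years.

t ≈ 5.3 years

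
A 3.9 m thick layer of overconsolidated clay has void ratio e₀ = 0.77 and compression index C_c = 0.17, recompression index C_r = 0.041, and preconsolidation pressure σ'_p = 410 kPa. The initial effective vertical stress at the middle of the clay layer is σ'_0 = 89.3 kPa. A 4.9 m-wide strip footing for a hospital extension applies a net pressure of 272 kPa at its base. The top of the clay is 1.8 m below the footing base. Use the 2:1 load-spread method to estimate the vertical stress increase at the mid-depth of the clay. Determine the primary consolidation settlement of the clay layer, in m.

Mid-depth of clay below the footing base: z = 1.8 + 3.9/2 = 3.75 m.
Stress increase at mid-clay by the 2:1 spreading method:
Δσ = qB/(B+z) = 272×4.9/(4.9+3.75) = 154.08 kPa
Final effective stress: σ'_f = 89.3 + 154.08 = 243.38 kPa.
σ'_f = 243.38 ≤ σ'_p = 410 kPa, so the clay remains overconsolidated and only the recompression index applies:
S_c = C_r·H/(1+e₀)·log₁₀(σ'_f/σ'_0) = 0.041×3.9/1.77×log₁₀(243.38/89.3)
    = 0.090339 × 0.43543 = 0.03934 m

S_c ≈ 0.0393 m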